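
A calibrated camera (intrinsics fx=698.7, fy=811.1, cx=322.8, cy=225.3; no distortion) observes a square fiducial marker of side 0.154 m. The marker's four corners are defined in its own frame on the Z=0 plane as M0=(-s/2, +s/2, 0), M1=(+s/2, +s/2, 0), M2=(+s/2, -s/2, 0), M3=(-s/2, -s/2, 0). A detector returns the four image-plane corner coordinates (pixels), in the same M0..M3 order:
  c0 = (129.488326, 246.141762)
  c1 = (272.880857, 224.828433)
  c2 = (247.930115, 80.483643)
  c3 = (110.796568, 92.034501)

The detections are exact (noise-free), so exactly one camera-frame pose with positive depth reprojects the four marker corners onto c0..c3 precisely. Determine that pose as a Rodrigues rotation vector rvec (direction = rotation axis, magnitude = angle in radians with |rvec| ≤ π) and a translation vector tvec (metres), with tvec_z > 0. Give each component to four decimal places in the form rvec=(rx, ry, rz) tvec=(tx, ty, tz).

Intrinsics K: fx=698.7, fy=811.1, cx=322.8, cy=225.3
Marker side s = 0.154 m; corners in marker frame (Z=0):
  M0 = (-0.0770, +0.0770, 0)
  M1 = (+0.0770, +0.0770, 0)
  M2 = (+0.0770, -0.0770, 0)
  M3 = (-0.0770, -0.0770, 0)
Detected image corners:
  c0 = (129.488326, 246.141762) px
  c1 = (272.880857, 224.828433) px
  c2 = (247.930115, 80.483643) px
  c3 = (110.796568, 92.034501) px
Planar DLT: solve 8×8 A·h = b for H (H[2,2]=1):
  H  [+983.75151 +75.73223 +192.06603]
  H  [-43.70555 +911.77520 +158.61771]
  H  [+0.38629 -0.34986 +1.00000]
B = K⁻¹H; ‖b₁‖=1.298804, ‖b₂‖=1.298804; λ = 2/(‖b₁‖+‖b₂‖) = 0.769939, sign → tz>0 ⇒ λ=+0.769939
r₁ = λ·B[:,0] = (+0.94665,-0.12410,+0.29742); r₂ = λ·B[:,1] = (+0.20790,+0.94033,-0.26937)
r₃ = r₁×r₂ = (-0.24624,+0.31683,+0.91596); SVD([r₁ r₂ r₃]) → R = UVᵀ:
  R  [+0.94665 +0.20790 -0.24624]
  R  [-0.12410 +0.94033 +0.31683]
  R  [+0.29742 -0.26937 +0.91596]
t = (-0.14406, -0.06330, +0.76994) m
tr R = 2.802937; θ = arccos((tr R − 1)/2) = 0.447646 rad = 25.648°
axis k = ((R−Rᵀ)₃₂, (R−Rᵀ)₁₃, (R−Rᵀ)₂₁) / (2 sinθ) = (-0.677147, -0.628004, -0.383514)
rvec = θ·k = (-0.303122, -0.281123, -0.171678)

rvec=(-0.3031, -0.2811, -0.1717) tvec=(-0.1441, -0.0633, 0.7699)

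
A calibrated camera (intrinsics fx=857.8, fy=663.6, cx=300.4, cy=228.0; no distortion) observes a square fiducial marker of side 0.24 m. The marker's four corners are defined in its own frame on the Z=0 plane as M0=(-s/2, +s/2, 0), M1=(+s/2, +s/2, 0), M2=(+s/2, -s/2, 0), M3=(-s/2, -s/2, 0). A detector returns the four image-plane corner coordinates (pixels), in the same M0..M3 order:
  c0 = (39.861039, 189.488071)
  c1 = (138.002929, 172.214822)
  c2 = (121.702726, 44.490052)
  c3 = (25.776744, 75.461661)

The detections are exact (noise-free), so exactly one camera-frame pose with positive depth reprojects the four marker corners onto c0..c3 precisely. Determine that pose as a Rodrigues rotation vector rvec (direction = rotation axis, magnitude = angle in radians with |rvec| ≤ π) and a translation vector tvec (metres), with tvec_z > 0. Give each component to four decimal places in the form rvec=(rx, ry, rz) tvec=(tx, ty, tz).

Intrinsics K: fx=857.8, fy=663.6, cx=300.4, cy=228.0
Marker side s = 0.24 m; corners in marker frame (Z=0):
  M0 = (-0.1200, +0.1200, 0)
  M1 = (+0.1200, +0.1200, 0)
  M2 = (+0.1200, -0.1200, 0)
  M3 = (-0.1200, -0.1200, 0)
Detected image corners:
  c0 = (39.861039, 189.488071) px
  c1 = (138.002929, 172.214822) px
  c2 = (121.702726, 44.490052) px
  c3 = (25.776744, 75.461661) px
Planar DLT: solve 8×8 A·h = b for H (H[2,2]=1):
  H  [+365.55648 +61.36334 +78.54407]
  H  [-157.93350 +499.53913 +120.95377]
  H  [-0.47630 -0.02058 +1.00000]
B = K⁻¹H; ‖b₁‖=0.764188, ‖b₂‖=0.764188; λ = 2/(‖b₁‖+‖b₂‖) = 1.308578, sign → tz>0 ⇒ λ=+1.308578
r₁ = λ·B[:,0] = (+0.77593,-0.09729,-0.62327); r₂ = λ·B[:,1] = (+0.10304,+0.99431,-0.02693)
r₃ = r₁×r₂ = (+0.62235,-0.04333,+0.78154); SVD([r₁ r₂ r₃]) → R = UVᵀ:
  R  [+0.77593 +0.10304 +0.62235]
  R  [-0.09729 +0.99431 -0.04333]
  R  [-0.62327 -0.02693 +0.78154]
t = (-0.33844, -0.21109, +1.30858) m
tr R = 2.551780; θ = arccos((tr R − 1)/2) = 0.682672 rad = 39.114°
axis k = ((R−Rᵀ)₃₂, (R−Rᵀ)₁₃, (R−Rᵀ)₂₁) / (2 sinθ) = (+0.012996, +0.987229, -0.158774)
rvec = θ·k = (+0.008872, +0.673954, -0.108391)

rvec=(0.0089, 0.6740, -0.1084) tvec=(-0.3384, -0.2111, 1.3086)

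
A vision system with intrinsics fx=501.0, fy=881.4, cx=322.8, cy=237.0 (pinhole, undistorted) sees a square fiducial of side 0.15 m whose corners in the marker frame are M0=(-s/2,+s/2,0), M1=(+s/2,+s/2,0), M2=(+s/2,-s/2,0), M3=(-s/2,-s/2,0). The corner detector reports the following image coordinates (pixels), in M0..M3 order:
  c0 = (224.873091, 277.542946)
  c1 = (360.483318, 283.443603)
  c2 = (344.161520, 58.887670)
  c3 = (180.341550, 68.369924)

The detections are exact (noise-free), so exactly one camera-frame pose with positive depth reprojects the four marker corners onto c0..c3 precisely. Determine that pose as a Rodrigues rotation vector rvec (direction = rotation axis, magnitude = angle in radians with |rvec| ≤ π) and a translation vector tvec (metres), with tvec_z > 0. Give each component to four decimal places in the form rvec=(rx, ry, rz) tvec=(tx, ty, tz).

rvec=(0.7294, 0.2198, -0.0702) tvec=(-0.0448, -0.0296, 0.4837)

Intrinsics K: fx=501.0, fy=881.4, cx=322.8, cy=237.0
Marker side s = 0.15 m; corners in marker frame (Z=0):
  M0 = (-0.0750, +0.0750, 0)
  M1 = (+0.0750, +0.0750, 0)
  M2 = (+0.0750, -0.0750, 0)
  M3 = (-0.0750, -0.0750, 0)
Detected image corners:
  c0 = (224.873091, 277.542946) px
  c1 = (360.483318, 283.443603) px
  c2 = (344.161520, 58.887670) px
  c3 = (180.341550, 68.369924) px
Planar DLT: solve 8×8 A·h = b for H (H[2,2]=1):
  H  [+860.46308 +580.67622 +276.41285]
  H  [-86.19455 +1676.26848 +183.07074]
  H  [-0.46174 +1.34999 +1.00000]
B = K⁻¹H; ‖b₁‖=2.067392, ‖b₂‖=2.067392; λ = 2/(‖b₁‖+‖b₂‖) = 0.483701, sign → tz>0 ⇒ λ=+0.483701
r₁ = λ·B[:,0] = (+0.97466,+0.01275,-0.22334); r₂ = λ·B[:,1] = (+0.13990,+0.74433,+0.65299)
r₃ = r₁×r₂ = (+0.17457,-0.66769,+0.72368); SVD([r₁ r₂ r₃]) → R = UVᵀ:
  R  [+0.97466 +0.13990 +0.17457]
  R  [+0.01275 +0.74433 -0.66769]
  R  [-0.22334 +0.65299 +0.72368]
t = (-0.04479, -0.02960, +0.48370) m
tr R = 2.442671; θ = arccos((tr R − 1)/2) = 0.765068 rad = 43.835°
axis k = ((R−Rᵀ)₃₂, (R−Rᵀ)₁₃, (R−Rᵀ)₂₁) / (2 sinθ) = (+0.953442, +0.287267, -0.091789)
rvec = θ·k = (+0.729448, +0.219779, -0.070224)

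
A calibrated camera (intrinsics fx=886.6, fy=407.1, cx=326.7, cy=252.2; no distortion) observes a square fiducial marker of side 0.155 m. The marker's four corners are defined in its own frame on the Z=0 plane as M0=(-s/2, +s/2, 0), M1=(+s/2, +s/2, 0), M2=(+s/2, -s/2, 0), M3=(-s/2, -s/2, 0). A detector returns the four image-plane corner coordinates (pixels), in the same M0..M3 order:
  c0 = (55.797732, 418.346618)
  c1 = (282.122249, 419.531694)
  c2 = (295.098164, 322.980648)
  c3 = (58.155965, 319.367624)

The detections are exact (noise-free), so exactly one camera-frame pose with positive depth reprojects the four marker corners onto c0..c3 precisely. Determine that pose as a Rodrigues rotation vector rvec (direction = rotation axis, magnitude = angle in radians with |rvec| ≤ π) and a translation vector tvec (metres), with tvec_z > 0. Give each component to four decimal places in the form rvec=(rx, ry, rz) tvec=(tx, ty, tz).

rvec=(0.1843, -0.0870, 0.0575) tvec=(-0.1033, 0.1754, 0.5998)

Intrinsics K: fx=886.6, fy=407.1, cx=326.7, cy=252.2
Marker side s = 0.155 m; corners in marker frame (Z=0):
  M0 = (-0.0775, +0.0775, 0)
  M1 = (+0.0775, +0.0775, 0)
  M2 = (+0.0775, -0.0775, 0)
  M3 = (-0.0775, -0.0775, 0)
Detected image corners:
  c0 = (55.797732, 418.346618) px
  c1 = (282.122249, 419.531694) px
  c2 = (295.098164, 322.980648) px
  c3 = (58.155965, 319.367624) px
Planar DLT: solve 8×8 A·h = b for H (H[2,2]=1):
  H  [+1520.02039 +2.10388 +174.07604]
  H  [+71.85525 +741.95867 +371.21037]
  H  [+0.15284 +0.30079 +1.00000]
B = K⁻¹H; ‖b₁‖=1.667156, ‖b₂‖=1.667156; λ = 2/(‖b₁‖+‖b₂‖) = 0.599824, sign → tz>0 ⇒ λ=+0.599824
r₁ = λ·B[:,0] = (+0.99458,+0.04908,+0.09168); r₂ = λ·B[:,1] = (-0.06506,+0.98144,+0.18042)
r₃ = r₁×r₂ = (-0.08112,-0.18541,+0.97931); SVD([r₁ r₂ r₃]) → R = UVᵀ:
  R  [+0.99458 -0.06506 -0.08112]
  R  [+0.04908 +0.98144 -0.18541]
  R  [+0.09168 +0.18042 +0.97931]
t = (-0.10326, +0.17535, +0.59982) m
tr R = 2.955322; θ = arccos((tr R − 1)/2) = 0.211768 rad = 12.133°
axis k = ((R−Rᵀ)₃₂, (R−Rᵀ)₁₃, (R−Rᵀ)₂₁) / (2 sinθ) = (+0.870238, -0.411058, +0.271509)
rvec = θ·k = (+0.184289, -0.087049, +0.057497)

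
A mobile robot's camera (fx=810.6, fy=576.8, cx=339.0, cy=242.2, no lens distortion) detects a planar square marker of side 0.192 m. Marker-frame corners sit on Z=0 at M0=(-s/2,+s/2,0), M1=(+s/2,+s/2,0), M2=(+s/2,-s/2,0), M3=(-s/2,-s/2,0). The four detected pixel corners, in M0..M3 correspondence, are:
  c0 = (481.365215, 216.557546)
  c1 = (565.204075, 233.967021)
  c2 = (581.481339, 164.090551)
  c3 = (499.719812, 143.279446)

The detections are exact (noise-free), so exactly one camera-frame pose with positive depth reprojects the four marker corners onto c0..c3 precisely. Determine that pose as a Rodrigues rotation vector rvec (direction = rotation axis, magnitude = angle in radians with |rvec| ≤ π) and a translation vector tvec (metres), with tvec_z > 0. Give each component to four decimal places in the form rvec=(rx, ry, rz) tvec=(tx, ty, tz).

Intrinsics K: fx=810.6, fy=576.8, cx=339.0, cy=242.2
Marker side s = 0.192 m; corners in marker frame (Z=0):
  M0 = (-0.0960, +0.0960, 0)
  M1 = (+0.0960, +0.0960, 0)
  M2 = (+0.0960, -0.0960, 0)
  M3 = (-0.0960, -0.0960, 0)
Detected image corners:
  c0 = (481.365215, 216.557546) px
  c1 = (565.204075, 233.967021) px
  c2 = (581.481339, 164.090551) px
  c3 = (499.719812, 143.279446) px
Planar DLT: solve 8×8 A·h = b for H (H[2,2]=1):
  H  [+573.49248 -129.80185 +533.06777]
  H  [+150.27540 +358.41098 +189.46223]
  H  [+0.26747 -0.07473 +1.00000]
B = K⁻¹H; ‖b₁‖=0.669543, ‖b₂‖=0.669543; λ = 2/(‖b₁‖+‖b₂‖) = 1.493555, sign → tz>0 ⇒ λ=+1.493555
r₁ = λ·B[:,0] = (+0.88961,+0.22138,+0.39949); r₂ = λ·B[:,1] = (-0.19248,+0.97493,-0.11162)
r₃ = r₁×r₂ = (-0.41418,+0.02240,+0.90992); SVD([r₁ r₂ r₃]) → R = UVᵀ:
  R  [+0.88961 -0.19248 -0.41418]
  R  [+0.22138 +0.97493 +0.02240]
  R  [+0.39949 -0.11162 +0.90992]
t = (+0.35758, -0.13656, +1.49356) m
tr R = 2.774459; θ = arccos((tr R − 1)/2) = 0.479491 rad = 27.473°
axis k = ((R−Rᵀ)₃₂, (R−Rᵀ)₁₃, (R−Rᵀ)₂₁) / (2 sinθ) = (-0.145254, -0.881874, +0.448552)
rvec = θ·k = (-0.069648, -0.422851, +0.215077)

rvec=(-0.0696, -0.4229, 0.2151) tvec=(0.3576, -0.1366, 1.4936)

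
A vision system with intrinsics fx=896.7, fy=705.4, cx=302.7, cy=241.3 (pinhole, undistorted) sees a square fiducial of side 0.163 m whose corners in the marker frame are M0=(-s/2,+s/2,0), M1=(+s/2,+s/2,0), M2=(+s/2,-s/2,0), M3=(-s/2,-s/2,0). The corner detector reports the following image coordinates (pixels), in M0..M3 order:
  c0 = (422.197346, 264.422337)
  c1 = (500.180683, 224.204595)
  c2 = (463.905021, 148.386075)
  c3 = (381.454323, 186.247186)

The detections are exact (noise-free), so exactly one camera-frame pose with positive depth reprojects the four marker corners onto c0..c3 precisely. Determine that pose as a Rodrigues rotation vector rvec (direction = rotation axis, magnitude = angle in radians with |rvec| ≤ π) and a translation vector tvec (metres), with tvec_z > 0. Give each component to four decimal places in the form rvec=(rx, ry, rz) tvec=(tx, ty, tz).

rvec=(0.1792, -0.4626, -0.4681) tvec=(0.2090, -0.0668, 1.3336)

Intrinsics K: fx=896.7, fy=705.4, cx=302.7, cy=241.3
Marker side s = 0.163 m; corners in marker frame (Z=0):
  M0 = (-0.0815, +0.0815, 0)
  M1 = (+0.0815, +0.0815, 0)
  M2 = (+0.0815, -0.0815, 0)
  M3 = (-0.0815, -0.0815, 0)
Detected image corners:
  c0 = (422.197346, 264.422337) px
  c1 = (500.180683, 224.204595) px
  c2 = (463.905021, 148.386075) px
  c3 = (381.454323, 186.247186) px
Planar DLT: solve 8×8 A·h = b for H (H[2,2]=1):
  H  [+620.21195 +325.32508 +443.20084]
  H  [-179.86959 +513.83501 +205.98785]
  H  [+0.29033 +0.20228 +1.00000]
B = K⁻¹H; ‖b₁‖=0.749833, ‖b₂‖=0.749833; λ = 2/(‖b₁‖+‖b₂‖) = 1.333630, sign → tz>0 ⇒ λ=+1.333630
r₁ = λ·B[:,0] = (+0.79171,-0.47251,+0.38720); r₂ = λ·B[:,1] = (+0.39278,+0.87918,+0.26977)
r₃ = r₁×r₂ = (-0.46789,-0.06150,+0.88165); SVD([r₁ r₂ r₃]) → R = UVᵀ:
  R  [+0.79171 +0.39278 -0.46789]
  R  [-0.47251 +0.87918 -0.06150]
  R  [+0.38720 +0.26977 +0.88165]
t = (+0.20896, -0.06676, +1.33363) m
tr R = 2.552534; θ = arccos((tr R − 1)/2) = 0.682074 rad = 39.080°
axis k = ((R−Rᵀ)₃₂, (R−Rᵀ)₁₃, (R−Rᵀ)₂₁) / (2 sinθ) = (+0.262742, -0.678204, -0.686298)
rvec = θ·k = (+0.179210, -0.462585, -0.468106)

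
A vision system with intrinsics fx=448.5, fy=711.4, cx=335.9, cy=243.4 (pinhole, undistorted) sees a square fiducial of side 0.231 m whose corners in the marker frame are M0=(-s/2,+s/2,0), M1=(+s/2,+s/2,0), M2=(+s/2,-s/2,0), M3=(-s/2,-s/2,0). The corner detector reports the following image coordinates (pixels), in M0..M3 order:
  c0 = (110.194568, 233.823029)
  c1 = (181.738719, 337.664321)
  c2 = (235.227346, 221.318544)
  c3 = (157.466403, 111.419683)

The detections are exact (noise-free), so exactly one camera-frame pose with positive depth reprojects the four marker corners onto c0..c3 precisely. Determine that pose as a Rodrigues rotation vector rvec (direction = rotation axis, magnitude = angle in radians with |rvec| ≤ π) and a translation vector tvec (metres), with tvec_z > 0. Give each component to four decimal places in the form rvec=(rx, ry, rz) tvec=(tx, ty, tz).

rvec=(0.2890, 0.1789, 0.7022) tvec=(-0.3737, -0.0221, 1.0100)

Intrinsics K: fx=448.5, fy=711.4, cx=335.9, cy=243.4
Marker side s = 0.231 m; corners in marker frame (Z=0):
  M0 = (-0.1155, +0.1155, 0)
  M1 = (+0.1155, +0.1155, 0)
  M2 = (+0.1155, -0.1155, 0)
  M3 = (-0.1155, -0.1155, 0)
Detected image corners:
  c0 = (110.194568, 233.823029) px
  c1 = (181.738719, 337.664321) px
  c2 = (235.227346, 221.318544) px
  c3 = (157.466403, 111.419683) px
Planar DLT: solve 8×8 A·h = b for H (H[2,2]=1):
  H  [+311.68137 -163.71515 +169.95705]
  H  [+447.63648 +588.56257 +227.84620]
  H  [-0.06425 +0.31714 +1.00000]
B = K⁻¹H; ‖b₁‖=0.990127, ‖b₂‖=0.990127; λ = 2/(‖b₁‖+‖b₂‖) = 1.009972, sign → tz>0 ⇒ λ=+1.009972
r₁ = λ·B[:,0] = (+0.75047,+0.65771,-0.06489); r₂ = λ·B[:,1] = (-0.60856,+0.72599,+0.32031)
r₃ = r₁×r₂ = (+0.25778,-0.20089,+0.94509); SVD([r₁ r₂ r₃]) → R = UVᵀ:
  R  [+0.75047 -0.60856 +0.25778]
  R  [+0.65771 +0.72599 -0.20089]
  R  [-0.06489 +0.32031 +0.94509]
t = (-0.37368, -0.02208, +1.00997) m
tr R = 2.421550; θ = arccos((tr R − 1)/2) = 0.780197 rad = 44.702°
axis k = ((R−Rᵀ)₃₂, (R−Rᵀ)₁₃, (R−Rᵀ)₂₁) / (2 sinθ) = (+0.370473, +0.229358, +0.900080)
rvec = θ·k = (+0.289042, +0.178945, +0.702240)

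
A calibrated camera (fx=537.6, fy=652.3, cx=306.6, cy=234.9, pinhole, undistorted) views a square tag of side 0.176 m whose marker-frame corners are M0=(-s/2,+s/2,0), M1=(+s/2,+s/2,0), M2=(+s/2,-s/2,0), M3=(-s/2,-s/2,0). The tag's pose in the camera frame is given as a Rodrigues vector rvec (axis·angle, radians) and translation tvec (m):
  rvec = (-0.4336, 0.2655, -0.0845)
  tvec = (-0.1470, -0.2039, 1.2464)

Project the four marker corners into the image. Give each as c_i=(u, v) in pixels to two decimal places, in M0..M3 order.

c0=(206.27, 175.37) c1=(279.37, 160.04) c2=(279.15, 82.26) c3=(210.25, 99.18)

Intrinsics K: fx=537.6, fy=652.3, cx=306.6, cy=234.9
Marker side s = 0.176 m; corners in marker frame (Z=0):
  M0 = (-0.0880, +0.0880, 0)
  M1 = (+0.0880, +0.0880, 0)
  M2 = (+0.0880, -0.0880, 0)
  M3 = (-0.0880, -0.0880, 0)
rvec = (-0.4336, 0.2655, -0.0845), |rvec| = θ = 0.51540 rad = 29.530°
Rodrigues: sinθ=0.49288, 1−cosθ=0.12991; R = I + sinθ·[k]× + (1−cosθ)·[k]×²:
    [+0.96204 +0.02451 +0.27182]
    [-0.13711 +0.90457 +0.40369]
    [-0.23598 -0.42563 +0.87359]
t = (-0.1470, -0.2039, 1.2464) m
M0: Pc = R·M0+t = (-0.22950, -0.11223, +1.22971); u = 537.6·(-0.22950)/1.22971 + 306.6 = 206.2672, v = 652.3·(-0.11223)/1.22971 + 234.9 = 175.3661
M1: Pc = R·M1+t = (-0.06018, -0.13636, +1.18818); u = 537.6·(-0.06018)/1.18818 + 306.6 = 279.3694, v = 652.3·(-0.13636)/1.18818 + 234.9 = 160.0376
M2: Pc = R·M2+t = (-0.06450, -0.29557, +1.26309); u = 537.6·(-0.06450)/1.26309 + 306.6 = 279.1483, v = 652.3·(-0.29557)/1.26309 + 234.9 = 82.2595
M3: Pc = R·M3+t = (-0.23382, -0.27144, +1.30462); u = 537.6·(-0.23382)/1.30462 + 306.6 = 210.2506, v = 652.3·(-0.27144)/1.30462 + 234.9 = 99.1840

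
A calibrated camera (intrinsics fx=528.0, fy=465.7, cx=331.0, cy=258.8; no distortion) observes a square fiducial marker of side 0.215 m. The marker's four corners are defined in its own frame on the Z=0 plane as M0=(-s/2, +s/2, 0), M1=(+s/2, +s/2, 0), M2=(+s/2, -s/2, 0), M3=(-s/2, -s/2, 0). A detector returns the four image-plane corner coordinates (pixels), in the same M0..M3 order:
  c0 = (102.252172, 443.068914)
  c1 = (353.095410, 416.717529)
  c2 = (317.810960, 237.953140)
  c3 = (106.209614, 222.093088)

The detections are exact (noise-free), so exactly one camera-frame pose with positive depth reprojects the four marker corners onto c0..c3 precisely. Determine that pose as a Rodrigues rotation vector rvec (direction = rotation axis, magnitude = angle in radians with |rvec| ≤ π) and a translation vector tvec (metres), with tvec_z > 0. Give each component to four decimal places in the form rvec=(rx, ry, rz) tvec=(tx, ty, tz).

rvec=(-0.4630, -0.4895, -0.0582) tvec=(-0.0919, 0.0643, 0.4855)

Intrinsics K: fx=528.0, fy=465.7, cx=331.0, cy=258.8
Marker side s = 0.215 m; corners in marker frame (Z=0):
  M0 = (-0.1075, +0.1075, 0)
  M1 = (+0.1075, +0.1075, 0)
  M2 = (+0.1075, -0.1075, 0)
  M3 = (-0.1075, -0.1075, 0)
Detected image corners:
  c0 = (102.252172, 443.068914) px
  c1 = (353.095410, 416.717529) px
  c2 = (317.810960, 237.953140) px
  c3 = (106.209614, 222.093088) px
Planar DLT: solve 8×8 A·h = b for H (H[2,2]=1):
  H  [+1278.09144 -105.56186 +231.05223]
  H  [+301.33658 +637.58399 +320.50873]
  H  [+0.95988 -0.85440 +1.00000]
B = K⁻¹H; ‖b₁‖=2.059764, ‖b₂‖=2.059764; λ = 2/(‖b₁‖+‖b₂‖) = 0.485493, sign → tz>0 ⇒ λ=+0.485493
r₁ = λ·B[:,0] = (+0.88306,+0.05517,+0.46601); r₂ = λ·B[:,1] = (+0.16297,+0.89520,-0.41480)
r₃ = r₁×r₂ = (-0.44006,+0.44224,+0.78152); SVD([r₁ r₂ r₃]) → R = UVᵀ:
  R  [+0.88306 +0.16297 -0.44006]
  R  [+0.05517 +0.89520 +0.44224]
  R  [+0.46601 -0.41480 +0.78152]
t = (-0.09190, +0.06433, +0.48549) m
tr R = 2.559772; θ = arccos((tr R − 1)/2) = 0.676313 rad = 38.750°
axis k = ((R−Rᵀ)₃₂, (R−Rᵀ)₁₃, (R−Rᵀ)₂₁) / (2 sinθ) = (-0.684627, -0.723789, -0.086116)
rvec = θ·k = (-0.463022, -0.489507, -0.058242)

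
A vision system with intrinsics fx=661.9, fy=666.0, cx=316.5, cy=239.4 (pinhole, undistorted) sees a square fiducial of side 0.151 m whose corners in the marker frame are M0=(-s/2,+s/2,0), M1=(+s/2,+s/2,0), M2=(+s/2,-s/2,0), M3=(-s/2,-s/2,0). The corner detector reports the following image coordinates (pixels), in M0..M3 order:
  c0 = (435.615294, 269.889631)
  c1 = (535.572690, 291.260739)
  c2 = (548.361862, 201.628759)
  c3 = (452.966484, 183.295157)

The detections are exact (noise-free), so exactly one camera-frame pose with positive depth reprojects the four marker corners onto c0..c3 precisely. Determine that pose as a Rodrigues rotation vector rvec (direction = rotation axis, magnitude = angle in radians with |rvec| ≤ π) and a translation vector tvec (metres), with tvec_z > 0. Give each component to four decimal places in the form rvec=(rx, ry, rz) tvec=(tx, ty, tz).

rvec=(-0.3701, 0.1198, 0.2338) tvec=(0.2749, -0.0064, 1.0324)

Intrinsics K: fx=661.9, fy=666.0, cx=316.5, cy=239.4
Marker side s = 0.151 m; corners in marker frame (Z=0):
  M0 = (-0.0755, +0.0755, 0)
  M1 = (+0.0755, +0.0755, 0)
  M2 = (+0.0755, -0.0755, 0)
  M3 = (-0.0755, -0.0755, 0)
Detected image corners:
  c0 = (435.615294, 269.889631) px
  c1 = (535.572690, 291.260739) px
  c2 = (548.361862, 201.628759) px
  c3 = (452.966484, 183.295157) px
Planar DLT: solve 8×8 A·h = b for H (H[2,2]=1):
  H  [+570.89711 -264.16789 +492.75332]
  H  [+94.96623 +504.66450 +235.29619]
  H  [-0.15328 -0.33296 +1.00000]
B = K⁻¹H; ‖b₁‖=0.968664, ‖b₂‖=0.968664; λ = 2/(‖b₁‖+‖b₂‖) = 1.032350, sign → tz>0 ⇒ λ=+1.032350
r₁ = λ·B[:,0] = (+0.96608,+0.20409,-0.15824); r₂ = λ·B[:,1] = (-0.24766,+0.90582,-0.34373)
r₃ = r₁×r₂ = (+0.07319,+0.37126,+0.92564); SVD([r₁ r₂ r₃]) → R = UVᵀ:
  R  [+0.96608 -0.24766 +0.07319]
  R  [+0.20409 +0.90582 +0.37126]
  R  [-0.15824 -0.34373 +0.92564]
t = (+0.27490, -0.00636, +1.03235) m
tr R = 2.797545; θ = arccos((tr R − 1)/2) = 0.453835 rad = 26.003°
axis k = ((R−Rᵀ)₃₂, (R−Rᵀ)₁₃, (R−Rᵀ)₂₁) / (2 sinθ) = (-0.815420, +0.263933, +0.515199)
rvec = θ·k = (-0.370066, +0.119782, +0.233815)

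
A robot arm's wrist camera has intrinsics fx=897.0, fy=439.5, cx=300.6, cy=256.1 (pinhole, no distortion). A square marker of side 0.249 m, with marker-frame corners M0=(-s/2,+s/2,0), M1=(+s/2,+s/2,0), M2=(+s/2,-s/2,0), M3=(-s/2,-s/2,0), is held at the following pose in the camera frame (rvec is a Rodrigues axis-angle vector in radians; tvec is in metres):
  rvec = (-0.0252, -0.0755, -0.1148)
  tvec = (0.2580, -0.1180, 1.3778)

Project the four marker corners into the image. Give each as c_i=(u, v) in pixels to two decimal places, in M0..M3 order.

Intrinsics K: fx=897.0, fy=439.5, cx=300.6, cy=256.1
Marker side s = 0.249 m; corners in marker frame (Z=0):
  M0 = (-0.1245, +0.1245, 0)
  M1 = (+0.1245, +0.1245, 0)
  M2 = (+0.1245, -0.1245, 0)
  M3 = (-0.1245, -0.1245, 0)
rvec = (-0.0252, -0.0755, -0.1148), |rvec| = θ = 0.13969 rad = 8.004°
Rodrigues: sinθ=0.13924, 1−cosθ=0.00974; R = I + sinθ·[k]× + (1−cosθ)·[k]×²:
    [+0.99058 +0.11538 -0.07381]
    [-0.11348 +0.99310 +0.02944]
    [+0.07670 -0.02079 +0.99684]
t = (0.2580, -0.1180, 1.3778) m
M0: Pc = R·M0+t = (+0.14904, +0.01977, +1.36566); u = 897.0·(+0.14904)/1.36566 + 300.6 = 398.4916, v = 439.5·(+0.01977)/1.36566 + 256.1 = 262.4622
M1: Pc = R·M1+t = (+0.39569, -0.00849, +1.38476); u = 897.0·(+0.39569)/1.38476 + 300.6 = 556.9150, v = 439.5·(-0.00849)/1.38476 + 256.1 = 253.4065
M2: Pc = R·M2+t = (+0.36696, -0.25577, +1.38994); u = 897.0·(+0.36696)/1.38994 + 300.6 = 537.4201, v = 439.5·(-0.25577)/1.38994 + 256.1 = 175.2254
M3: Pc = R·M3+t = (+0.12031, -0.22751, +1.37084); u = 897.0·(+0.12031)/1.37084 + 300.6 = 379.3234, v = 439.5·(-0.22751)/1.37084 + 256.1 = 183.1577

c0=(398.49, 262.46) c1=(556.92, 253.41) c2=(537.42, 175.23) c3=(379.32, 183.16)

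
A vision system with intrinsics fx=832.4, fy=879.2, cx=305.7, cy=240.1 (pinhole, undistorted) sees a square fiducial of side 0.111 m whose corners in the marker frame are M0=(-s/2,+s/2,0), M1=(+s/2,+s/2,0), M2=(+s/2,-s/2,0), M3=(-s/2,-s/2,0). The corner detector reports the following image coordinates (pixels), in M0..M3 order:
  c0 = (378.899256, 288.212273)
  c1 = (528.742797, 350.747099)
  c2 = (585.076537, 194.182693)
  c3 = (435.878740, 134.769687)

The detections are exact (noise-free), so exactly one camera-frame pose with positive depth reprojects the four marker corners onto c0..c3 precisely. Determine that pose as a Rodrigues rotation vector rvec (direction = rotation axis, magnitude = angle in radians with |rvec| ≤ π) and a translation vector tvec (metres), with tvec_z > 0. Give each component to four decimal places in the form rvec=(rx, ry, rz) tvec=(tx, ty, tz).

rvec=(-0.0701, 0.0733, 0.3767) tvec=(0.1235, 0.0008, 0.5841)

Intrinsics K: fx=832.4, fy=879.2, cx=305.7, cy=240.1
Marker side s = 0.111 m; corners in marker frame (Z=0):
  M0 = (-0.0555, +0.0555, 0)
  M1 = (+0.0555, +0.0555, 0)
  M2 = (+0.0555, -0.0555, 0)
  M3 = (-0.0555, -0.0555, 0)
Detected image corners:
  c0 = (378.899256, 288.212273) px
  c1 = (528.742797, 350.747099) px
  c2 = (585.076537, 194.182693) px
  c3 = (435.878740, 134.769687) px
Planar DLT: solve 8×8 A·h = b for H (H[2,2]=1):
  H  [+1277.30521 -555.61827 +481.69672]
  H  [+514.25448 +1373.64292 +241.33028]
  H  [-0.14459 -0.09370 +1.00000]
B = K⁻¹H; ‖b₁‖=1.712076, ‖b₂‖=1.712076; λ = 2/(‖b₁‖+‖b₂‖) = 0.584086, sign → tz>0 ⇒ λ=+0.584086
r₁ = λ·B[:,0] = (+0.92729,+0.36470,-0.08445); r₂ = λ·B[:,1] = (-0.36977,+0.92751,-0.05473)
r₃ = r₁×r₂ = (+0.05837,+0.08197,+0.99492); SVD([r₁ r₂ r₃]) → R = UVᵀ:
  R  [+0.92729 -0.36977 +0.05837]
  R  [+0.36470 +0.92751 +0.08197]
  R  [-0.08445 -0.05473 +0.99492]
t = (+0.12350, +0.00082, +0.58409) m
tr R = 2.849719; θ = arccos((tr R − 1)/2) = 0.390130 rad = 22.353°
axis k = ((R−Rᵀ)₃₂, (R−Rᵀ)₁₃, (R−Rᵀ)₂₁) / (2 sinθ) = (-0.179723, +0.187772, +0.965630)
rvec = θ·k = (-0.070115, +0.073255, +0.376721)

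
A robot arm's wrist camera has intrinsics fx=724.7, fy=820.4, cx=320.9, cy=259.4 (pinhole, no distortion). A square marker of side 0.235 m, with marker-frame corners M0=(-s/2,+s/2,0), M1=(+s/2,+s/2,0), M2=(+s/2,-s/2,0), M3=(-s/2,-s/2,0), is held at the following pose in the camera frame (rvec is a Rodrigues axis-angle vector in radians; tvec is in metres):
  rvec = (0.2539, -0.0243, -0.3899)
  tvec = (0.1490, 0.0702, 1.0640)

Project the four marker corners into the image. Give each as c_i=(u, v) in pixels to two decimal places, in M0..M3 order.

c0=(376.51, 423.84) c1=(521.30, 357.73) c2=(471.13, 196.31) c3=(318.45, 267.08)

Intrinsics K: fx=724.7, fy=820.4, cx=320.9, cy=259.4
Marker side s = 0.235 m; corners in marker frame (Z=0):
  M0 = (-0.1175, +0.1175, 0)
  M1 = (+0.1175, +0.1175, 0)
  M2 = (+0.1175, -0.1175, 0)
  M3 = (-0.1175, -0.1175, 0)
rvec = (0.2539, -0.0243, -0.3899), |rvec| = θ = 0.46592 rad = 26.695°
Rodrigues: sinθ=0.44924, 1−cosθ=0.10659; R = I + sinθ·[k]× + (1−cosθ)·[k]×²:
    [+0.92506 +0.37292 -0.07204]
    [-0.37898 +0.89370 -0.24016]
    [-0.02518 +0.24947 +0.96806]
t = (0.1490, 0.0702, 1.0640) m
M0: Pc = R·M0+t = (+0.08412, +0.21974, +1.09627); u = 724.7·(+0.08412)/1.09627 + 320.9 = 376.5101, v = 820.4·(+0.21974)/1.09627 + 259.4 = 423.8432
M1: Pc = R·M1+t = (+0.30151, +0.13068, +1.09035); u = 724.7·(+0.30151)/1.09035 + 320.9 = 521.2994, v = 820.4·(+0.13068)/1.09035 + 259.4 = 357.7259
M2: Pc = R·M2+t = (+0.21388, -0.07934, +1.03173); u = 724.7·(+0.21388)/1.03173 + 320.9 = 471.1302, v = 820.4·(-0.07934)/1.03173 + 259.4 = 196.3117
M3: Pc = R·M3+t = (-0.00351, +0.00972, +1.03765); u = 724.7·(-0.00351)/1.03765 + 320.9 = 318.4467, v = 820.4·(+0.00972)/1.03765 + 259.4 = 267.0848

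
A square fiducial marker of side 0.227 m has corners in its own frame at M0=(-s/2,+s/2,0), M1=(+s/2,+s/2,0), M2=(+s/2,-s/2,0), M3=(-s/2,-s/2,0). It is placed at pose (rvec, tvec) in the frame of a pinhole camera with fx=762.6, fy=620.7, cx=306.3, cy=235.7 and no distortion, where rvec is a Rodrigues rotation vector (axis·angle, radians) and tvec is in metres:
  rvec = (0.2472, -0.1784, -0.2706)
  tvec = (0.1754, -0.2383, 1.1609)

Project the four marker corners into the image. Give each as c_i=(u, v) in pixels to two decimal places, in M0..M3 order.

Intrinsics K: fx=762.6, fy=620.7, cx=306.3, cy=235.7
Marker side s = 0.227 m; corners in marker frame (Z=0):
  M0 = (-0.1135, +0.1135, 0)
  M1 = (+0.1135, +0.1135, 0)
  M2 = (+0.1135, -0.1135, 0)
  M3 = (-0.1135, -0.1135, 0)
rvec = (0.2472, -0.1784, -0.2706), |rvec| = θ = 0.40763 rad = 23.355°
Rodrigues: sinθ=0.39643, 1−cosθ=0.08194; R = I + sinθ·[k]× + (1−cosθ)·[k]×²:
    [+0.94820 +0.24142 -0.20649]
    [-0.28491 +0.93376 -0.21661]
    [+0.14051 +0.26422 +0.95417]
t = (0.1754, -0.2383, 1.1609) m
M0: Pc = R·M0+t = (+0.09518, -0.09998, +1.17494); u = 762.6·(+0.09518)/1.17494 + 306.3 = 368.0776, v = 620.7·(-0.09998)/1.17494 + 235.7 = 182.8821
M1: Pc = R·M1+t = (+0.31042, -0.16466, +1.20684); u = 762.6·(+0.31042)/1.20684 + 306.3 = 502.4555, v = 620.7·(-0.16466)/1.20684 + 235.7 = 151.0141
M2: Pc = R·M2+t = (+0.25562, -0.37662, +1.14686); u = 762.6·(+0.25562)/1.14686 + 306.3 = 476.2729, v = 620.7·(-0.37662)/1.14686 + 235.7 = 31.8672
M3: Pc = R·M3+t = (+0.04038, -0.31194, +1.11496); u = 762.6·(+0.04038)/1.11496 + 306.3 = 333.9174, v = 620.7·(-0.31194)/1.11496 + 235.7 = 62.0409

c0=(368.08, 182.88) c1=(502.46, 151.01) c2=(476.27, 31.87) c3=(333.92, 62.04)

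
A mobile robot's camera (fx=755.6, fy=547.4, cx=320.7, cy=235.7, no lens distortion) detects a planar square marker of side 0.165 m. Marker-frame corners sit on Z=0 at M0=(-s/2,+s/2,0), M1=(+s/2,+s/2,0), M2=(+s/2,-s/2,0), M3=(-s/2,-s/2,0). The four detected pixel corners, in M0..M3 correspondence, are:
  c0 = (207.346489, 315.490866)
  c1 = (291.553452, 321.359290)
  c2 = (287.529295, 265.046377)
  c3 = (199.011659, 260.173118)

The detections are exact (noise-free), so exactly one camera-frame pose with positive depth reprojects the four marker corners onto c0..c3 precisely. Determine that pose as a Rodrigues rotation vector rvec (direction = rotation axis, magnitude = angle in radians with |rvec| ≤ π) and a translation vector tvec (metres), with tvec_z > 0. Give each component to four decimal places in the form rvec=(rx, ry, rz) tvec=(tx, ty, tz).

rvec=(0.4496, 0.2041, 0.0193) tvec=(-0.1373, 0.1407, 1.3876)

Intrinsics K: fx=755.6, fy=547.4, cx=320.7, cy=235.7
Marker side s = 0.165 m; corners in marker frame (Z=0):
  M0 = (-0.0825, +0.0825, 0)
  M1 = (+0.0825, +0.0825, 0)
  M2 = (+0.0825, -0.0825, 0)
  M3 = (-0.0825, -0.0825, 0)
Detected image corners:
  c0 = (207.346489, 315.490866) px
  c1 = (291.553452, 321.359290) px
  c2 = (287.529295, 265.046377) px
  c3 = (199.011659, 260.173118) px
Planar DLT: solve 8×8 A·h = b for H (H[2,2]=1):
  H  [+489.04443 +114.56100 +245.94782]
  H  [-7.49742 +428.99534 +291.20606]
  H  [-0.13812 +0.31239 +1.00000]
B = K⁻¹H; ‖b₁‖=0.720690, ‖b₂‖=0.720690; λ = 2/(‖b₁‖+‖b₂‖) = 1.387560, sign → tz>0 ⇒ λ=+1.387560
r₁ = λ·B[:,0] = (+0.97941,+0.06351,-0.19165); r₂ = λ·B[:,1] = (+0.02640,+0.90079,+0.43346)
r₃ = r₁×r₂ = (+0.20016,-0.42959,+0.88056); SVD([r₁ r₂ r₃]) → R = UVᵀ:
  R  [+0.97941 +0.02640 +0.20016]
  R  [+0.06351 +0.90079 -0.42959]
  R  [-0.19165 +0.43346 +0.88056]
t = (-0.13727, +0.14070, +1.38756) m
tr R = 2.760750; θ = arccos((tr R − 1)/2) = 0.494144 rad = 28.312°
axis k = ((R−Rᵀ)₃₂, (R−Rᵀ)₁₃, (R−Rᵀ)₂₁) / (2 sinθ) = (+0.909863, +0.413061, +0.039126)
rvec = θ·k = (+0.449603, +0.204111, +0.019334)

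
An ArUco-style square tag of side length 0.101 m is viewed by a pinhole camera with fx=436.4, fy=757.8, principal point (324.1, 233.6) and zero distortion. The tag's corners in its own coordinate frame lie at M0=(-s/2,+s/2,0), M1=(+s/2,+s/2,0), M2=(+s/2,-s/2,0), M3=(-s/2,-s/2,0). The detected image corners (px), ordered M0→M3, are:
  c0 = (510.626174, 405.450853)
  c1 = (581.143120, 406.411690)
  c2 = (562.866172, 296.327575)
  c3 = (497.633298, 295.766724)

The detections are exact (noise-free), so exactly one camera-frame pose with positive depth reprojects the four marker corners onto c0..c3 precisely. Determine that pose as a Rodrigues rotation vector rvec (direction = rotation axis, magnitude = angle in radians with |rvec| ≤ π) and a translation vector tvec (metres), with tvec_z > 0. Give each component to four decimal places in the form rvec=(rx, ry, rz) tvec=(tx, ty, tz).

rvec=(-0.5255, 0.0189, 0.0086) tvec=(0.3214, 0.0999, 0.6567)

Intrinsics K: fx=436.4, fy=757.8, cx=324.1, cy=233.6
Marker side s = 0.101 m; corners in marker frame (Z=0):
  M0 = (-0.0505, +0.0505, 0)
  M1 = (+0.0505, +0.0505, 0)
  M2 = (+0.0505, -0.0505, 0)
  M3 = (-0.0505, -0.0505, 0)
Detected image corners:
  c0 = (510.626174, 405.450853) px
  c1 = (581.143120, 406.411690) px
  c2 = (562.866172, 296.327575) px
  c3 = (497.633298, 295.766724) px
Planar DLT: solve 8×8 A·h = b for H (H[2,2]=1):
  H  [+654.47311 -256.16671 +537.71299]
  H  [-3.33700 +819.90463 +348.86965]
  H  [-0.03075 -0.76371 +1.00000]
B = K⁻¹H; ‖b₁‖=1.522867, ‖b₂‖=1.522867; λ = 2/(‖b₁‖+‖b₂‖) = 0.656656, sign → tz>0 ⇒ λ=+0.656656
r₁ = λ·B[:,0] = (+0.99979,+0.00333,-0.02019); r₂ = λ·B[:,1] = (-0.01301,+0.86506,-0.50149)
r₃ = r₁×r₂ = (+0.01580,+0.50165,+0.86492); SVD([r₁ r₂ r₃]) → R = UVᵀ:
  R  [+0.99979 -0.01301 +0.01580]
  R  [+0.00333 +0.86506 +0.50165]
  R  [-0.02019 -0.50149 +0.86492]
t = (+0.32143, +0.09988, +0.65666) m
tr R = 2.729778; θ = arccos((tr R − 1)/2) = 0.525867 rad = 30.130°
axis k = ((R−Rᵀ)₃₂, (R−Rᵀ)₁₃, (R−Rᵀ)₂₁) / (2 sinθ) = (-0.999225, +0.035850, +0.016283)
rvec = θ·k = (-0.525459, +0.018852, +0.008563)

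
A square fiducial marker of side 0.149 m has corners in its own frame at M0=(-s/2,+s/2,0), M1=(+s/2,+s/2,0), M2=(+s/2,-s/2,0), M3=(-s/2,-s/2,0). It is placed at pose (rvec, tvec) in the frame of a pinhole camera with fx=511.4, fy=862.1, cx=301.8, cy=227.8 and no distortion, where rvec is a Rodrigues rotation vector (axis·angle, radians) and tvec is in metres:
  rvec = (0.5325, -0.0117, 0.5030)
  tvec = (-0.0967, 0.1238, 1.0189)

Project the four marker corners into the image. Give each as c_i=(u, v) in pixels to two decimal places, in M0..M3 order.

Intrinsics K: fx=511.4, fy=862.1, cx=301.8, cy=227.8
Marker side s = 0.149 m; corners in marker frame (Z=0):
  M0 = (-0.0745, +0.0745, 0)
  M1 = (+0.0745, +0.0745, 0)
  M2 = (+0.0745, -0.0745, 0)
  M3 = (-0.0745, -0.0745, 0)
rvec = (0.5325, -0.0117, 0.5030), |rvec| = θ = 0.73260 rad = 41.975°
Rodrigues: sinθ=0.66880, 1−cosθ=0.25656; R = I + sinθ·[k]× + (1−cosθ)·[k]×²:
    [+0.87899 -0.46218 +0.11736]
    [+0.45622 +0.74350 -0.48894]
    [+0.13872 +0.48332 +0.86439]
t = (-0.0967, 0.1238, 1.0189) m
M0: Pc = R·M0+t = (-0.19662, +0.14520, +1.04457); u = 511.4·(-0.19662)/1.04457 + 301.8 = 205.5407, v = 862.1·(+0.14520)/1.04457 + 227.8 = 347.6377
M1: Pc = R·M1+t = (-0.06565, +0.21318, +1.06524); u = 511.4·(-0.06565)/1.06524 + 301.8 = 270.2840, v = 862.1·(+0.21318)/1.06524 + 227.8 = 400.3261
M2: Pc = R·M2+t = (+0.00322, +0.10240, +0.99323); u = 511.4·(+0.00322)/0.99323 + 301.8 = 303.4563, v = 862.1·(+0.10240)/0.99323 + 227.8 = 316.6787
M3: Pc = R·M3+t = (-0.12775, +0.03442, +0.97256); u = 511.4·(-0.12775)/0.97256 + 301.8 = 234.6240, v = 862.1·(+0.03442)/0.97256 + 227.8 = 258.3112

c0=(205.54, 347.64) c1=(270.28, 400.33) c2=(303.46, 316.68) c3=(234.62, 258.31)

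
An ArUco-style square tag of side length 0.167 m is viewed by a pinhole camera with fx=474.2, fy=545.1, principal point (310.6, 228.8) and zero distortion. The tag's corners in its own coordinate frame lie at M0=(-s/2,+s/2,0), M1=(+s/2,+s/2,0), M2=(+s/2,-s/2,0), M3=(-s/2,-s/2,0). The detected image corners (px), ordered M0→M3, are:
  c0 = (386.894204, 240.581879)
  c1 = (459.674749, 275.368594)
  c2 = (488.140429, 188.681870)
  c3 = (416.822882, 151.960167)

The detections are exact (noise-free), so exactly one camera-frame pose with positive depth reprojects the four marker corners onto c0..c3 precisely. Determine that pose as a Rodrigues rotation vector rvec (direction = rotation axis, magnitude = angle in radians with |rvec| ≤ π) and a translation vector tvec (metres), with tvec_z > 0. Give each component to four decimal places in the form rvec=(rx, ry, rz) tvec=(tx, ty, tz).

Intrinsics K: fx=474.2, fy=545.1, cx=310.6, cy=228.8
Marker side s = 0.167 m; corners in marker frame (Z=0):
  M0 = (-0.0835, +0.0835, 0)
  M1 = (+0.0835, +0.0835, 0)
  M2 = (+0.0835, -0.0835, 0)
  M3 = (-0.0835, -0.0835, 0)
Detected image corners:
  c0 = (386.894204, 240.581879) px
  c1 = (459.674749, 275.368594) px
  c2 = (488.140429, 188.681870) px
  c3 = (416.822882, 151.960167) px
Planar DLT: solve 8×8 A·h = b for H (H[2,2]=1):
  H  [+499.71884 -200.33723 +438.42347]
  H  [+247.53193 +512.29947 +214.16737]
  H  [+0.15600 -0.05837 +1.00000]
B = K⁻¹H; ‖b₁‖=1.039700, ‖b₂‖=1.039700; λ = 2/(‖b₁‖+‖b₂‖) = 0.961816, sign → tz>0 ⇒ λ=+0.961816
r₁ = λ·B[:,0] = (+0.91530,+0.37379,+0.15004); r₂ = λ·B[:,1] = (-0.36957,+0.92751,-0.05614)
r₃ = r₁×r₂ = (-0.16015,-0.00406,+0.98708); SVD([r₁ r₂ r₃]) → R = UVᵀ:
  R  [+0.91530 -0.36957 -0.16015]
  R  [+0.37379 +0.92751 -0.00406]
  R  [+0.15004 -0.05614 +0.98708]
t = (+0.25926, -0.02582, +0.96182) m
tr R = 2.829889; θ = arccos((tr R − 1)/2) = 0.415426 rad = 23.802°
axis k = ((R−Rᵀ)₃₂, (R−Rᵀ)₁₃, (R−Rᵀ)₂₁) / (2 sinθ) = (-0.064527, -0.384300, +0.920950)
rvec = θ·k = (-0.026806, -0.159648, +0.382587)

rvec=(-0.0268, -0.1596, 0.3826) tvec=(0.2593, -0.0258, 0.9618)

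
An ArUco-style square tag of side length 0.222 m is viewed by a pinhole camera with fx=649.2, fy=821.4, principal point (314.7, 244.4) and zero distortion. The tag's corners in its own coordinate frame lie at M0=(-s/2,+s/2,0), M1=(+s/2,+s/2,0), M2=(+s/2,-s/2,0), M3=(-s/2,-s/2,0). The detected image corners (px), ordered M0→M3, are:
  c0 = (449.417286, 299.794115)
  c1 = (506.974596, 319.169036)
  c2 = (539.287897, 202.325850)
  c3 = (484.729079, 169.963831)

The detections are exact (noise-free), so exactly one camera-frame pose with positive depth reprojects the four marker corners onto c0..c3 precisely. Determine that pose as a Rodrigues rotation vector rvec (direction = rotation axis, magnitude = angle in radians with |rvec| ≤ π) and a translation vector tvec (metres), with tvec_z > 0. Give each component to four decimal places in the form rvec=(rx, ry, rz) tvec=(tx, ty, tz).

Intrinsics K: fx=649.2, fy=821.4, cx=314.7, cy=244.4
Marker side s = 0.222 m; corners in marker frame (Z=0):
  M0 = (-0.1110, +0.1110, 0)
  M1 = (+0.1110, +0.1110, 0)
  M2 = (+0.1110, -0.1110, 0)
  M3 = (-0.1110, -0.1110, 0)
Detected image corners:
  c0 = (449.417286, 299.794115) px
  c1 = (506.974596, 319.169036) px
  c2 = (539.287897, 202.325850) px
  c3 = (484.729079, 169.963831) px
Planar DLT: solve 8×8 A·h = b for H (H[2,2]=1):
  H  [+483.21614 -132.11562 +496.47654]
  H  [+231.85277 +563.99063 +248.75647]
  H  [+0.46591 +0.04008 +1.00000]
B = K⁻¹H; ‖b₁‖=0.711702, ‖b₂‖=0.711702; λ = 2/(‖b₁‖+‖b₂‖) = 1.405082, sign → tz>0 ⇒ λ=+1.405082
r₁ = λ·B[:,0] = (+0.72850,+0.20182,+0.65464); r₂ = λ·B[:,1] = (-0.31324,+0.94800,+0.05632)
r₃ = r₁×r₂ = (-0.60923,-0.24609,+0.75384); SVD([r₁ r₂ r₃]) → R = UVᵀ:
  R  [+0.72850 -0.31324 -0.60923]
  R  [+0.20182 +0.94800 -0.24609]
  R  [+0.65464 +0.05632 +0.75384]
t = (+0.39342, +0.00745, +1.40508) m
tr R = 2.430345; θ = arccos((tr R − 1)/2) = 0.773926 rad = 44.343°
axis k = ((R−Rᵀ)₃₂, (R−Rᵀ)₁₃, (R−Rᵀ)₂₁) / (2 sinθ) = (+0.216327, -0.904125, +0.368457)
rvec = θ·k = (+0.167421, -0.699726, +0.285158)

rvec=(0.1674, -0.6997, 0.2852) tvec=(0.3934, 0.0075, 1.4051)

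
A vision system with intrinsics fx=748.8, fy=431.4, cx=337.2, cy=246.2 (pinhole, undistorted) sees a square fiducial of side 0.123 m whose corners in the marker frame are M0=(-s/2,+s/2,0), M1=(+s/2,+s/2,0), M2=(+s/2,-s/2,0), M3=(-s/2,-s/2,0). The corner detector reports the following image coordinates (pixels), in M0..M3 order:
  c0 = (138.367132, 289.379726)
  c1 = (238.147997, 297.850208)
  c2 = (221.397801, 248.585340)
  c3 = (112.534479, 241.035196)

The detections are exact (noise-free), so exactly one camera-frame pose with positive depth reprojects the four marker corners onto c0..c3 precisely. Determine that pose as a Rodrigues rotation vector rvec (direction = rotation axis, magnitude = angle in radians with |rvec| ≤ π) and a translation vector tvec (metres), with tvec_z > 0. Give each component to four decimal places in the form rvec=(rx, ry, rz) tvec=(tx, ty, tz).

rvec=(0.6757, 0.2585, 0.0300) tvec=(-0.1738, 0.0454, 0.8133)

Intrinsics K: fx=748.8, fy=431.4, cx=337.2, cy=246.2
Marker side s = 0.123 m; corners in marker frame (Z=0):
  M0 = (-0.0615, +0.0615, 0)
  M1 = (+0.0615, +0.0615, 0)
  M2 = (+0.0615, -0.0615, 0)
  M3 = (-0.0615, -0.0615, 0)
Detected image corners:
  c0 = (138.367132, 289.379726) px
  c1 = (238.147997, 297.850208) px
  c2 = (221.397801, 248.585340) px
  c3 = (112.534479, 241.035196) px
Planar DLT: solve 8×8 A·h = b for H (H[2,2]=1):
  H  [+796.88756 +309.55842 +177.21807]
  H  [-9.76355 +602.59575 +270.29159]
  H  [-0.27883 +0.76473 +1.00000]
B = K⁻¹H; ‖b₁‖=1.229616, ‖b₂‖=1.229616; λ = 2/(‖b₁‖+‖b₂‖) = 0.813262, sign → tz>0 ⇒ λ=+0.813262
r₁ = λ·B[:,0] = (+0.96760,+0.11101,-0.22676); r₂ = λ·B[:,1] = (+0.05614,+0.78106,+0.62192)
r₃ = r₁×r₂ = (+0.24615,-0.61451,+0.74953); SVD([r₁ r₂ r₃]) → R = UVᵀ:
  R  [+0.96760 +0.05614 +0.24615]
  R  [+0.11101 +0.78106 -0.61451]
  R  [-0.22676 +0.62192 +0.74953]
t = (-0.17375, +0.04542, +0.81326) m
tr R = 2.498196; θ = arccos((tr R − 1)/2) = 0.724097 rad = 41.488°
axis k = ((R−Rᵀ)₃₂, (R−Rᵀ)₁₃, (R−Rᵀ)₂₁) / (2 sinθ) = (+0.933210, +0.356936, +0.041409)
rvec = θ·k = (+0.675735, +0.258456, +0.029984)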